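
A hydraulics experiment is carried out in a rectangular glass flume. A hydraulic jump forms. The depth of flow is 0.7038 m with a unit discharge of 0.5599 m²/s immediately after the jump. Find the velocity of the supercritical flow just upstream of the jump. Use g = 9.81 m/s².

V₁ = 5.026 m/s

V₂ = q/y₂ = 0.5599/0.7038 = 0.7955 m/s; Fr₂ = V₂/√(g·y₂) = 0.3028.
Since the conjugate-depth ratio holds either way, y₁/y₂ = ½[√(1 + 8Fr₂²) − 1] = ½[√1.7333 − 1] = 0.1583.
y₁ = 0.1583 × 0.7038 = 0.1114 m.
V₁ = q/y₁ = 0.5599/0.1114 = 5.026 m/s.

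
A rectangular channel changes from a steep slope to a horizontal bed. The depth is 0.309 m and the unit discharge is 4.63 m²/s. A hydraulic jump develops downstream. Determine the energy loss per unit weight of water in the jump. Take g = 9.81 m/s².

ΔE = 8.06 m

V₁ = q/y₁ = 4.63/0.309 = 15.0 m/s. Fr₁ = V₁/√(g·y₁) = 15.0/√(9.81×0.309) = 8.61.
Bélanger equation: y₂/y₁ = ½[√(1 + 8Fr₁²) − 1] = ½[√593.5 − 1] = 11.7.
y₂ = 11.7 × 0.309 = 3.61 m.
Head loss: ΔE = (y₂ − y₁)³/(4y₁y₂) = (3.61 − 0.309)³/(4×0.309×3.61) = 36.0/4.46 = 8.06 m.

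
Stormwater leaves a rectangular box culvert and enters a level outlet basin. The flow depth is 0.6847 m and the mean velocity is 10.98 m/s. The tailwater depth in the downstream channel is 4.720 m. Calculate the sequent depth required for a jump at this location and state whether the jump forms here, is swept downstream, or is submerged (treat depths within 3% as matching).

Fr₁ = V₁/√(g·y₁) = 10.98/√(9.81×0.6847) = 4.237.
Bélanger equation: y₂/y₁ = ½[√(1 + 8Fr₁²) − 1] = ½[√144.59 − 1] = 5.512.
y₂ = 5.512 × 0.6847 = 3.774 m.
Tailwater y_tw = 4.720 m: y_tw > y₂, so the jump is submerged.

y₂ = 3.774 m; the jump is submerged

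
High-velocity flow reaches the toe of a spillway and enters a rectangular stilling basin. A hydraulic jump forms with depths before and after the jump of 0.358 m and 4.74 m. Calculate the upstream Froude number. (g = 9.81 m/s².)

Fr₁ = 9.71

For a rectangular channel the momentum equation gives q² = ½·g·y₁·y₂·(y₁ + y₂) = ½×9.81×0.358×4.74×5.10 = 42.4.
q = √42.4 = 6.51 m²/s.
V₁ = q/y₁ = 18.2 m/s; Fr₁ = V₁/√(g·y₁) = 9.71.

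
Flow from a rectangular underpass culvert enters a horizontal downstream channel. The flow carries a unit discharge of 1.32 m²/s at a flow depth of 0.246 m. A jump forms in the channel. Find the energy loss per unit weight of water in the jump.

ΔE = 0.553 m

V₁ = q/y₁ = 1.32/0.246 = 5.37 m/s. Fr₁ = V₁/√(g·y₁) = 5.37/√(9.81×0.246) = 3.45.
Bélanger equation: y₂/y₁ = ½[√(1 + 8Fr₁²) − 1] = ½[√96.45 − 1] = 4.41.
y₂ = 4.41 × 0.246 = 1.08 m.
V₂ = q/y₂ = 1.32/1.08 = 1.22 m/s. E₁ = y₁ + V₁²/2g = 1.71 m; E₂ = y₂ + V₂²/2g = 1.16 m. ΔE = E₁ − E₂ = 0.553 m.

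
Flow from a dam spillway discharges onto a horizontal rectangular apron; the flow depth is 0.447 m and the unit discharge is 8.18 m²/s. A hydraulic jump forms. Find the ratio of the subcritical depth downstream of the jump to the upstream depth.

y₂/y₁ = 11.9

V₁ = q/y₁ = 8.18/0.447 = 18.3 m/s. Fr₁ = V₁/√(g·y₁) = 18.3/√(9.81×0.447) = 8.74.
Bélanger equation: y₂/y₁ = ½[√(1 + 8Fr₁²) − 1] = ½[√611.9 − 1] = 11.9.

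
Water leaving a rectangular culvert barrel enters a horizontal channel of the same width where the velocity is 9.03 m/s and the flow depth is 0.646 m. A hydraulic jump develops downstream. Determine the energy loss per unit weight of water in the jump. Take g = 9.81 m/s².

ΔE = 1.64 m

Fr₁ = V₁/√(g·y₁) = 9.03/√(9.81×0.646) = 3.59.
By Bélanger, y₂/y₁ = ½[√(1 + 8Fr₁²) − 1] = ½[√103.9 − 1] = 4.60.
y₂ = 4.60 × 0.646 = 2.97 m.
Head loss: ΔE = (y₂ − y₁)³/(4y₁y₂) = (2.97 − 0.646)³/(4×0.646×2.97) = 12.6/7.67 = 1.64 m.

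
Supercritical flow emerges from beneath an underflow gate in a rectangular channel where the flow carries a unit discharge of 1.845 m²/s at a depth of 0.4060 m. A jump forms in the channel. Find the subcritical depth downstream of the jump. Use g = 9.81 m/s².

y₂ = 1.120 m

V₁ = q/y₁ = 1.845/0.4060 = 4.544 m/s. Fr₁ = V₁/√(g·y₁) = 4.544/√(9.81×0.4060) = 2.277.
From the momentum equation for a rectangular channel, y₂/y₁ = ½[√(1 + 8Fr₁²) − 1] = ½[√42.480 − 1] = 2.759.
y₂ = 2.759 × 0.4060 = 1.120 m.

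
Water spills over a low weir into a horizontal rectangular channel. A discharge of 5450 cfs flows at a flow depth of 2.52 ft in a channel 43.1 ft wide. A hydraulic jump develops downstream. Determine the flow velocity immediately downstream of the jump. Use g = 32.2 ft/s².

V₂ = 6.79 ft/s

q = Q/b = 5450/43.1 = 126 ft²/s; V₁ = q/y₁ = 50.2 ft/s. Fr₁ = V₁/√(g·y₁) = 5.57.
Conjugate-depth relation: y₂/y₁ = ½[√(1 + 8Fr₁²) − 1] = ½[√249.2 − 1] = 7.39.
y₂ = 7.39 × 2.52 = 18.6 ft.
V₂ = q/y₂ = 126/18.6 = 6.79 ft/s.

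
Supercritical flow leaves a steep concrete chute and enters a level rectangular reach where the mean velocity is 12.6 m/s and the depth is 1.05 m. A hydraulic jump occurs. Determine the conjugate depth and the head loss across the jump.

y₂ = 5.33 m; ΔE = 3.50 m

Fr₁ = V₁/√(g·y₁) = 12.6/√(9.81×1.05) = 3.93.
From the momentum equation for a rectangular channel, y₂/y₁ = ½[√(1 + 8Fr₁²) − 1] = ½[√124.3 − 1] = 5.07.
y₂ = 5.07 × 1.05 = 5.33 m.
Head loss: ΔE = (y₂ − y₁)³/(4y₁y₂) = (5.33 − 1.05)³/(4×1.05×5.33) = 78.3/22.4 = 3.50 m.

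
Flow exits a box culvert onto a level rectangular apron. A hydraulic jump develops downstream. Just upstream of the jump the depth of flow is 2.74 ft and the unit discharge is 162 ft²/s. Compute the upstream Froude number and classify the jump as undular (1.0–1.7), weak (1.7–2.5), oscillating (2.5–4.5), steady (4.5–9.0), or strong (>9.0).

Fr₁ = 6.29; steady jump

V₁ = q/y₁ = 162/2.74 = 59.1 ft/s. Fr₁ = V₁/√(g·y₁) = 59.1/√(32.2×2.74) = 6.29.
Fr₁ = 6.29 lies in the steady range.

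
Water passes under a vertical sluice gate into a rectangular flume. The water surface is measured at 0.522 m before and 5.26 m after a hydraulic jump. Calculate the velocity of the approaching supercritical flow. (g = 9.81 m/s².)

For a rectangular channel the momentum equation gives q² = ½·g·y₁·y₂·(y₁ + y₂) = ½×9.81×0.522×5.26×5.78 = 77.9.
q = √77.9 = 8.82 m²/s.
V₁ = q/y₁ = 8.82/0.522 = 16.9 m/s.

V₁ = 16.9 m/s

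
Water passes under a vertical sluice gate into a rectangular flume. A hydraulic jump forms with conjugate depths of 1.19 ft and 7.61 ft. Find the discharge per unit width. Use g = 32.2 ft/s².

q = 35.8 ft²/s

For a rectangular channel the momentum equation gives q² = ½·g·y₁·y₂·(y₁ + y₂) = ½×32.2×1.19×7.61×8.80 = 1283.
q = √1283 = 35.8 ft²/s.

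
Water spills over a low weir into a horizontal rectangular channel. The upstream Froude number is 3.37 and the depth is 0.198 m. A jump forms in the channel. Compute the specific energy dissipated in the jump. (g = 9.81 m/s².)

Fr₁ = 3.37 (given).
Conjugate-depth relation: y₂/y₁ = ½[√(1 + 8Fr₁²) − 1] = ½[√91.86 − 1] = 4.29.
y₂ = 4.29 × 0.198 = 0.850 m.
Head loss: ΔE = (y₂ − y₁)³/(4y₁y₂) = (0.850 − 0.198)³/(4×0.198×0.850) = 0.277/0.673 = 0.411 m.

ΔE = 0.411 m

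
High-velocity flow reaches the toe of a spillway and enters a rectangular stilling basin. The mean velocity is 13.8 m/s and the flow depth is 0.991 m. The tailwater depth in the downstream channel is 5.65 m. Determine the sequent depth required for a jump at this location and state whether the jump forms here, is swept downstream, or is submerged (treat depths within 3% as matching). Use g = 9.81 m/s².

y₂ = 5.73 m; the jump forms here

Fr₁ = V₁/√(g·y₁) = 13.8/√(9.81×0.991) = 4.43.
Bélanger equation: y₂/y₁ = ½[√(1 + 8Fr₁²) − 1] = ½[√157.7 − 1] = 5.78.
y₂ = 5.78 × 0.991 = 5.73 m.
Tailwater y_tw = 5.65 m: y_tw ≈ y₂, so the jump forms here.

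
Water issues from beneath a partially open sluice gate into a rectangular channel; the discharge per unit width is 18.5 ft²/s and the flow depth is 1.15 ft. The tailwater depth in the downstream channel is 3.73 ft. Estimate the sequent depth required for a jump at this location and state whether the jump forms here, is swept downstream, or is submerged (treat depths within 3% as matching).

y₂ = 3.76 ft; the jump forms here

V₁ = q/y₁ = 18.5/1.15 = 16.1 ft/s. Fr₁ = V₁/√(g·y₁) = 16.1/√(32.2×1.15) = 2.64.
By Bélanger, y₂/y₁ = ½[√(1 + 8Fr₁²) − 1] = ½[√56.91 − 1] = 3.27.
y₂ = 3.27 × 1.15 = 3.76 ft.
Tailwater y_tw = 3.73 ft: y_tw ≈ y₂, so the jump forms here.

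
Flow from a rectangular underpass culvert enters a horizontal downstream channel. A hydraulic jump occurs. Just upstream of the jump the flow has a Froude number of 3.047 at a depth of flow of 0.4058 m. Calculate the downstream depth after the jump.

y₂ = 1.557 m

Fr₁ = 3.047 (given).
Conjugate-depth relation: y₂/y₁ = ½[√(1 + 8Fr₁²) − 1] = ½[√75.274 − 1] = 3.838.
y₂ = 3.838 × 0.4058 = 1.557 m.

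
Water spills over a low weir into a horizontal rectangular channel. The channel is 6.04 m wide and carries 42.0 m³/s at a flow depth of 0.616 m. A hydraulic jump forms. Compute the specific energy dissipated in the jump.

ΔE = 3.23 m

q = Q/b = 42.0/6.04 = 6.95 m²/s; V₁ = q/y₁ = 11.3 m/s. Fr₁ = V₁/√(g·y₁) = 4.59.
From the momentum equation for a rectangular channel, y₂/y₁ = ½[√(1 + 8Fr₁²) − 1] = ½[√169.7 − 1] = 6.01.
y₂ = 6.01 × 0.616 = 3.70 m.
Head loss: ΔE = (y₂ − y₁)³/(4y₁y₂) = (3.70 − 0.616)³/(4×0.616×3.70) = 29.5/9.13 = 3.23 m.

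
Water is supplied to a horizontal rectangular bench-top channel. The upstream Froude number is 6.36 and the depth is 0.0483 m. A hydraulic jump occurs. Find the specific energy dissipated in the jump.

ΔE = 0.601 m

Fr₁ = 6.36 (given).
From the momentum equation for a rectangular channel, y₂/y₁ = ½[√(1 + 8Fr₁²) − 1] = ½[√324.6 − 1] = 8.51.
y₂ = 8.51 × 0.0483 = 0.411 m.
V₁ = Fr₁·√(g·y₁) = 6.36×√(9.81×0.0483) = 4.38 m/s; q = V₁·y₁ = 0.211 m²/s. V₂ = q/y₂ = 0.211/0.411 = 0.515 m/s. E₁ = y₁ + V₁²/2g = 1.03 m; E₂ = y₂ + V₂²/2g = 0.424 m. ΔE = E₁ − E₂ = 0.601 m.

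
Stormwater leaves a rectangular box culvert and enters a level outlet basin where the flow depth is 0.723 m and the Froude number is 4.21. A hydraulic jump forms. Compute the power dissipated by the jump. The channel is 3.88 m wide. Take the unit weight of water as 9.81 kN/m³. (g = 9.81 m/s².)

P = 913 kW

Fr₁ = 4.21 (given).
By Bélanger, y₂/y₁ = ½[√(1 + 8Fr₁²) − 1] = ½[√142.8 − 1] = 5.47.
y₂ = 5.47 × 0.723 = 3.96 m.
Head loss: ΔE = (y₂ − y₁)³/(4y₁y₂) = (3.96 − 0.723)³/(4×0.723×3.96) = 33.9/11.4 = 2.96 m.
V₁ = Fr₁·√(g·y₁) = 4.21×√(9.81×0.723) = 11.2 m/s; q = V₁·y₁ = 8.11 m²/s. Q = q·b = 8.11 × 3.88 = 31.5 m³/s. P = γ·Q·ΔE = 9.81 × 31.5 × 2.96 = 913 kW.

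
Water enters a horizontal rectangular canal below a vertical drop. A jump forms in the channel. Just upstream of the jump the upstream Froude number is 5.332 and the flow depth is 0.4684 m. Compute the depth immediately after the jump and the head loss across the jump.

Fr₁ = 5.332 (given).
By Bélanger, y₂/y₁ = ½[√(1 + 8Fr₁²) − 1] = ½[√228.44 − 1] = 7.057.
y₂ = 7.057 × 0.4684 = 3.306 m.
Head loss: ΔE = (y₂ − y₁)³/(4y₁y₂) = (3.306 − 0.4684)³/(4×0.4684×3.306) = 22.84/6.193 = 3.687 m.

y₂ = 3.306 m; ΔE = 3.687 m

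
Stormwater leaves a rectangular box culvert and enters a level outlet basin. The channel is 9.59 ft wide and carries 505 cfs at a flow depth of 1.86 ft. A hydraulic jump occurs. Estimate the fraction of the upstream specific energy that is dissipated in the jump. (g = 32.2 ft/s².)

q = Q/b = 505/9.59 = 52.7 ft²/s; V₁ = q/y₁ = 28.3 ft/s. Fr₁ = V₁/√(g·y₁) = 3.66.
By Bélanger, y₂/y₁ = ½[√(1 + 8Fr₁²) − 1] = ½[√108.1 − 1] = 4.70.
y₂ = 4.70 × 1.86 = 8.74 ft.
E₁ = y₁ + V₁²/2g = 14.3 ft. ΔE = (y₂ − y₁)³/(4y₁y₂) = 5.00 ft. ΔE/E₁ = 5.00/14.3 = 0.350.

ΔE/E₁ = 0.350 (35.0%)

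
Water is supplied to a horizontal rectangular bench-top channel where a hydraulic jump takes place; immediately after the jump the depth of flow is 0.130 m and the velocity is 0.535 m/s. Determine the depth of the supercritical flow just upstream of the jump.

Fr₂ = V₂/√(g·y₂) = 0.535/√(9.81×0.130) = 0.474.
Applying the sequent-depth relation in reverse, y₁/y₂ = ½[√(1 + 8Fr₂²) − 1] = ½[√2.795 − 1] = 0.336.
y₁ = 0.336 × 0.130 = 0.0437 m.

y₁ = 0.0437 m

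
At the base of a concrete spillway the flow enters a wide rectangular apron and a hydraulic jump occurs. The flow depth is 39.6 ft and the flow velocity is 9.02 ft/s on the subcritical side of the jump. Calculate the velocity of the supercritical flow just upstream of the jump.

V₁ = 78.8 ft/s

Fr₂ = V₂/√(g·y₂) = 9.02/√(32.2×39.6) = 0.253.
Applying the sequent-depth relation in reverse, y₁/y₂ = ½[√(1 + 8Fr₂²) − 1] = ½[√1.510 − 1] = 0.115.
y₁ = 0.115 × 39.6 = 4.53 ft.
V₁ = q/y₁ = 357/4.53 = 78.8 ft/s.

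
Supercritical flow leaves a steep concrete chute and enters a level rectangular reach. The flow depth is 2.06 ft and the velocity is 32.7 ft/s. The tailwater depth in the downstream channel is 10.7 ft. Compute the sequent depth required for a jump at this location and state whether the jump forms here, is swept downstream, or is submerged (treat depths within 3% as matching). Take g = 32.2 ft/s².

y₂ = 10.7 ft; the jump forms here

Fr₁ = V₁/√(g·y₁) = 32.7/√(32.2×2.06) = 4.02.
Sequent-depth ratio: y₂/y₁ = ½[√(1 + 8Fr₁²) − 1] = ½[√130.0 − 1] = 5.20.
y₂ = 5.20 × 2.06 = 10.7 ft.
Tailwater y_tw = 10.7 ft: y_tw ≈ y₂, so the jump forms here.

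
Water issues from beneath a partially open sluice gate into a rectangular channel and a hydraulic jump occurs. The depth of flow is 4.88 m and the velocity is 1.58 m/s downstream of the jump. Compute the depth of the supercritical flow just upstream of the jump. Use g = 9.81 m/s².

y₁ = 0.465 m

Fr₂ = V₂/√(g·y₂) = 1.58/√(9.81×4.88) = 0.228.
Since the conjugate-depth ratio holds either way, y₁/y₂ = ½[√(1 + 8Fr₂²) − 1] = ½[√1.417 − 1] = 0.0952.
y₁ = 0.0952 × 4.88 = 0.465 m.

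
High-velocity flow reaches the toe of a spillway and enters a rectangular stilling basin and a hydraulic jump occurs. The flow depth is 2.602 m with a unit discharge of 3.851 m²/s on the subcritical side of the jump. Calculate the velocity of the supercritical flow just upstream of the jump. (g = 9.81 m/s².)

V₁ = 9.911 m/s

V₂ = q/y₂ = 3.851/2.602 = 1.480 m/s; Fr₂ = V₂/√(g·y₂) = 0.2929.
Applying the sequent-depth relation in reverse, y₁/y₂ = ½[√(1 + 8Fr₂²) − 1] = ½[√1.6865 − 1] = 0.1493.
y₁ = 0.1493 × 2.602 = 0.3886 m.
V₁ = q/y₁ = 3.851/0.3886 = 9.911 m/s.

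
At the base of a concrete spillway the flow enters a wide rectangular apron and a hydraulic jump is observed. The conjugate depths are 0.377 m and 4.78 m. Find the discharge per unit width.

q = 6.75 m²/s

For a rectangular channel the momentum equation gives q² = ½·g·y₁·y₂·(y₁ + y₂) = ½×9.81×0.377×4.78×5.16 = 45.6.
q = √45.6 = 6.75 m²/s.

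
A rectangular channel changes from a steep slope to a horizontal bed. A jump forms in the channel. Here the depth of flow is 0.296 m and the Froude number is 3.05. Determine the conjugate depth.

Fr₁ = 3.05 (given).
By Bélanger, y₂/y₁ = ½[√(1 + 8Fr₁²) − 1] = ½[√75.42 − 1] = 3.84.
y₂ = 3.84 × 0.296 = 1.14 m.

y₂ = 1.14 m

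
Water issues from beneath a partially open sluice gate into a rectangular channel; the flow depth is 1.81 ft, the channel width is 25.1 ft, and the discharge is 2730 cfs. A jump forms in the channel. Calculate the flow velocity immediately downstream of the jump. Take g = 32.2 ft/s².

q = Q/b = 2730/25.1 = 109 ft²/s; V₁ = q/y₁ = 60.1 ft/s. Fr₁ = V₁/√(g·y₁) = 7.87.
Bélanger equation: y₂/y₁ = ½[√(1 + 8Fr₁²) − 1] = ½[√496.7 − 1] = 10.6.
y₂ = 10.6 × 1.81 = 19.3 ft.
V₂ = q/y₂ = 109/19.3 = 5.65 ft/s.

V₂ = 5.65 ft/s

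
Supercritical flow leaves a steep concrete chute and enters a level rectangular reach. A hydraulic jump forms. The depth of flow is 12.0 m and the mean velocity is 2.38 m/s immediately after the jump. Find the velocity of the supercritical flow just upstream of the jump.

Fr₂ = V₂/√(g·y₂) = 2.38/√(9.81×12.0) = 0.219.
Applying the sequent-depth relation in reverse, y₁/y₂ = ½[√(1 + 8Fr₂²) − 1] = ½[√1.385 − 1] = 0.0884.
y₁ = 0.0884 × 12.0 = 1.06 m.
V₁ = q/y₁ = 28.6/1.06 = 26.9 m/s.

V₁ = 26.9 m/s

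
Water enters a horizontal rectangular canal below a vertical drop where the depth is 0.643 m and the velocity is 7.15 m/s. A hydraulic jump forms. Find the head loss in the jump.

Fr₁ = V₁/√(g·y₁) = 7.15/√(9.81×0.643) = 2.85.
Bélanger equation: y₂/y₁ = ½[√(1 + 8Fr₁²) − 1] = ½[√65.84 − 1] = 3.56.
y₂ = 3.56 × 0.643 = 2.29 m.
q = V₁·y₁ = 7.15 × 0.643 = 4.60 m²/s. V₂ = q/y₂ = 4.60/2.29 = 2.01 m/s. E₁ = y₁ + V₁²/2g = 3.25 m; E₂ = y₂ + V₂²/2g = 2.49 m. ΔE = E₁ − E₂ = 0.756 m.

ΔE = 0.756 m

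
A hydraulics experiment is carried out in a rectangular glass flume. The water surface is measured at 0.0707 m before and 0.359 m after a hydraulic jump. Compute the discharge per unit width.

For a rectangular channel the momentum equation gives q² = ½·g·y₁·y₂·(y₁ + y₂) = ½×9.81×0.0707×0.359×0.430 = 0.0535.
q = √0.0535 = 0.231 m²/s.

q = 0.231 m²/s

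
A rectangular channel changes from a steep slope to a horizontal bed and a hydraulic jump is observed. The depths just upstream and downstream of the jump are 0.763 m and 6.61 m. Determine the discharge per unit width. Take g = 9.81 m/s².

q = 13.5 m²/s

For a rectangular channel the momentum equation gives q² = ½·g·y₁·y₂·(y₁ + y₂) = ½×9.81×0.763×6.61×7.37 = 182.
q = √182 = 13.5 m²/s.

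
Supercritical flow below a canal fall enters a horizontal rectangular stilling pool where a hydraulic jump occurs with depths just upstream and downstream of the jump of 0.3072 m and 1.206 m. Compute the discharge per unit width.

q = 1.658 m²/s

For a rectangular channel the momentum equation gives q² = ½·g·y₁·y₂·(y₁ + y₂) = ½×9.81×0.3072×1.206×1.513 = 2.750.
q = √2.750 = 1.658 m²/s.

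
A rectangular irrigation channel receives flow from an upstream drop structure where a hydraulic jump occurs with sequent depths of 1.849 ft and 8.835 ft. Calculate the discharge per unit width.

q = 53.01 ft²/s

For a rectangular channel the momentum equation gives q² = ½·g·y₁·y₂·(y₁ + y₂) = ½×32.2×1.849×8.835×10.68 = 2810.
q = √2810 = 53.01 ft²/s.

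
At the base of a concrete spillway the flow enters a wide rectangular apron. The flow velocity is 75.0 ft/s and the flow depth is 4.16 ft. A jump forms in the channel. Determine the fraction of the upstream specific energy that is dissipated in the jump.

Fr₁ = V₁/√(g·y₁) = 75.0/√(32.2×4.16) = 6.48.
From the momentum equation for a rectangular channel, y₂/y₁ = ½[√(1 + 8Fr₁²) − 1] = ½[√336.9 − 1] = 8.68.
y₂ = 8.68 × 4.16 = 36.1 ft.
E₁ = y₁ + V₁²/2g = 91.5 ft. ΔE = (y₂ − y₁)³/(4y₁y₂) = 54.2 ft. ΔE/E₁ = 54.2/91.5 = 0.593.

ΔE/E₁ = 0.593 (59.3%)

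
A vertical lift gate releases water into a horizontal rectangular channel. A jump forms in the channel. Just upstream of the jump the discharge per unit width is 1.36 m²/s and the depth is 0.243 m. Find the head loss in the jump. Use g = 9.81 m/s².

ΔE = 0.636 m

V₁ = q/y₁ = 1.36/0.243 = 5.60 m/s. Fr₁ = V₁/√(g·y₁) = 5.60/√(9.81×0.243) = 3.62.
Conjugate-depth relation: y₂/y₁ = ½[√(1 + 8Fr₁²) − 1] = ½[√106.1 − 1] = 4.65.
y₂ = 4.65 × 0.243 = 1.13 m.
Head loss: ΔE = (y₂ − y₁)³/(4y₁y₂) = (1.13 − 0.243)³/(4×0.243×1.13) = 0.698/1.10 = 0.636 m.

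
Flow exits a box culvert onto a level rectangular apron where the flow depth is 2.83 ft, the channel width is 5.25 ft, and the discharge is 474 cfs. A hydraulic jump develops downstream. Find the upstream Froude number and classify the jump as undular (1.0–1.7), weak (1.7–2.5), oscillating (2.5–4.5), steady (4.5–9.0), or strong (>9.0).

q = Q/b = 474/5.25 = 90.3 ft²/s; V₁ = q/y₁ = 31.9 ft/s. Fr₁ = V₁/√(g·y₁) = 3.34.
Fr₁ = 3.34 lies in the oscillating range.

Fr₁ = 3.34; oscillating jump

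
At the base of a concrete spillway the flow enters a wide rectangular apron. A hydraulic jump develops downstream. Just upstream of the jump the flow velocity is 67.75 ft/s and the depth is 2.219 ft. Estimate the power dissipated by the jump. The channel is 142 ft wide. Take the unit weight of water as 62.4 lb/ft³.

Fr₁ = V₁/√(g·y₁) = 67.75/√(32.2×2.219) = 8.015.
By Bélanger, y₂/y₁ = ½[√(1 + 8Fr₁²) − 1] = ½[√514.92 − 1] = 10.85.
y₂ = 10.85 × 2.219 = 24.07 ft.
q = V₁·y₁ = 67.75 × 2.219 = 150.3 ft²/s. V₂ = q/y₂ = 150.3/24.07 = 6.247 ft/s. E₁ = y₁ + V₁²/2g = 73.49 ft; E₂ = y₂ + V₂²/2g = 24.67 ft. ΔE = E₁ − E₂ = 48.82 ft.
Q = q·b = 150.3 × 142 = 21348 cfs. P = γ·Q·ΔE/550 = 62.4 × 21348 × 48.82 / 550 = 118243 hp.

P = 118243 hp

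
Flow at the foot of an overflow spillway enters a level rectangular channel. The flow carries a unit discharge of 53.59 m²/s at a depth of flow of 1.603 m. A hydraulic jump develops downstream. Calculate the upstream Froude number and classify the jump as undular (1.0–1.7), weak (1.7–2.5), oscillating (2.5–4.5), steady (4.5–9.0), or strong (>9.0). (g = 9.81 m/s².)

Fr₁ = 8.430; steady jump

V₁ = q/y₁ = 53.59/1.603 = 33.43 m/s. Fr₁ = V₁/√(g·y₁) = 33.43/√(9.81×1.603) = 8.430.
Fr₁ = 8.430 lies in the steady range.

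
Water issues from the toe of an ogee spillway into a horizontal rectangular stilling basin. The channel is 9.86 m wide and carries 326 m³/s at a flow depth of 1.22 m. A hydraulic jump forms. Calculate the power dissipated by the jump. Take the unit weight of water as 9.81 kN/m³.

P = 81232 kW

q = Q/b = 326/9.86 = 33.1 m²/s; V₁ = q/y₁ = 27.1 m/s. Fr₁ = V₁/√(g·y₁) = 7.83.
Bélanger equation: y₂/y₁ = ½[√(1 + 8Fr₁²) − 1] = ½[√491.9 − 1] = 10.6.
y₂ = 10.6 × 1.22 = 12.9 m.
V₂ = q/y₂ = 33.1/12.9 = 2.56 m/s. E₁ = y₁ + V₁²/2g = 38.7 m; E₂ = y₂ + V₂²/2g = 13.3 m. ΔE = E₁ − E₂ = 25.4 m.
P = γ·Q·ΔE = 9.81 × 326 × 25.4 = 81232 kW.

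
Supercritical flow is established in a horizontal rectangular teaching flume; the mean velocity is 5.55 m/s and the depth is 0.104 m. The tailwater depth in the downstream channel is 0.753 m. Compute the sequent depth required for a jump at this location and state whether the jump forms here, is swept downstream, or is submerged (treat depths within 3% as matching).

Fr₁ = V₁/√(g·y₁) = 5.55/√(9.81×0.104) = 5.49.
Bélanger equation: y₂/y₁ = ½[√(1 + 8Fr₁²) − 1] = ½[√242.5 − 1] = 7.29.
y₂ = 7.29 × 0.104 = 0.758 m.
Tailwater y_tw = 0.753 m: y_tw ≈ y₂, so the jump forms here.

y₂ = 0.758 m; the jump forms here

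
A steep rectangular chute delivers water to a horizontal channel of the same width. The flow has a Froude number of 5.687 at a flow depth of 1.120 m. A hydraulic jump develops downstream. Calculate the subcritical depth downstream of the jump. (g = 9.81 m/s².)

y₂ = 8.465 m

Fr₁ = 5.687 (given).
By Bélanger, y₂/y₁ = ½[√(1 + 8Fr₁²) − 1] = ½[√259.74 − 1] = 7.558.
y₂ = 7.558 × 1.120 = 8.465 m.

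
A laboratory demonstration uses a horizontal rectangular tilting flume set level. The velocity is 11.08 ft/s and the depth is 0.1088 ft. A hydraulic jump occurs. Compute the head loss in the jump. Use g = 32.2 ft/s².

ΔE = 1.126 ft

Fr₁ = V₁/√(g·y₁) = 11.08/√(32.2×0.1088) = 5.920.
Conjugate-depth relation: y₂/y₁ = ½[√(1 + 8Fr₁²) − 1] = ½[√281.34 − 1] = 7.887.
y₂ = 7.887 × 0.1088 = 0.8581 ft.
q = V₁·y₁ = 11.08 × 0.1088 = 1.206 ft²/s. V₂ = q/y₂ = 1.206/0.8581 = 1.405 ft/s. E₁ = y₁ + V₁²/2g = 2.015 ft; E₂ = y₂ + V₂²/2g = 0.8887 ft. ΔE = E₁ − E₂ = 1.126 ft.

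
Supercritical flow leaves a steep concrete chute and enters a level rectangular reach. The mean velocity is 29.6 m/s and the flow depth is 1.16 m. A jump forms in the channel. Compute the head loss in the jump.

ΔE = 31.7 m

Fr₁ = V₁/√(g·y₁) = 29.6/√(9.81×1.16) = 8.77.
By Bélanger, y₂/y₁ = ½[√(1 + 8Fr₁²) − 1] = ½[√617.0 − 1] = 11.9.
y₂ = 11.9 × 1.16 = 13.8 m.
q = V₁·y₁ = 29.6 × 1.16 = 34.3 m²/s. V₂ = q/y₂ = 34.3/13.8 = 2.48 m/s. E₁ = y₁ + V₁²/2g = 45.8 m; E₂ = y₂ + V₂²/2g = 14.1 m. ΔE = E₁ − E₂ = 31.7 m.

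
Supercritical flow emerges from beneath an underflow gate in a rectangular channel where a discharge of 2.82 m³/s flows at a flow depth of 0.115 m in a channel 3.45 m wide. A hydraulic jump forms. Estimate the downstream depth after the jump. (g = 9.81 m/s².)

q = Q/b = 2.82/3.45 = 0.817 m²/s; V₁ = q/y₁ = 7.11 m/s. Fr₁ = V₁/√(g·y₁) = 6.69.
Bélanger equation: y₂/y₁ = ½[√(1 + 8Fr₁²) − 1] = ½[√359.3 − 1] = 8.98.
y₂ = 8.98 × 0.115 = 1.03 m.

y₂ = 1.03 m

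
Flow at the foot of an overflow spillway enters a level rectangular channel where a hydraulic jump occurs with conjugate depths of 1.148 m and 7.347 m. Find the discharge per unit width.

q = 18.75 m²/s

For a rectangular channel the momentum equation gives q² = ½·g·y₁·y₂·(y₁ + y₂) = ½×9.81×1.148×7.347×8.495 = 351.4.
q = √351.4 = 18.75 m²/s.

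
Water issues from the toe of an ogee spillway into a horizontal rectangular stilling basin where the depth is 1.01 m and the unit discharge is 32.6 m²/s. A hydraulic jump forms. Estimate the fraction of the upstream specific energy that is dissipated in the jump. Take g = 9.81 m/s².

ΔE/E₁ = 0.733 (73.3%)

V₁ = q/y₁ = 32.6/1.01 = 32.3 m/s. Fr₁ = V₁/√(g·y₁) = 32.3/√(9.81×1.01) = 10.3.
Bélanger equation: y₂/y₁ = ½[√(1 + 8Fr₁²) − 1] = ½[√842.2 − 1] = 14.0.
y₂ = 14.0 × 1.01 = 14.2 m.
E₁ = y₁ + V₁²/2g = 54.1 m. ΔE = (y₂ − y₁)³/(4y₁y₂) = 39.7 m. ΔE/E₁ = 39.7/54.1 = 0.733.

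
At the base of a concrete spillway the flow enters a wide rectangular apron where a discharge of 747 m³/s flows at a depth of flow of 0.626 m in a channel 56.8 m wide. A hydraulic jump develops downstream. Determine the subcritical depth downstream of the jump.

q = Q/b = 747/56.8 = 13.2 m²/s; V₁ = q/y₁ = 21.0 m/s. Fr₁ = V₁/√(g·y₁) = 8.48.
Conjugate-depth relation: y₂/y₁ = ½[√(1 + 8Fr₁²) − 1] = ½[√576.0 − 1] = 11.5.
y₂ = 11.5 × 0.626 = 7.20 m.

y₂ = 7.20 m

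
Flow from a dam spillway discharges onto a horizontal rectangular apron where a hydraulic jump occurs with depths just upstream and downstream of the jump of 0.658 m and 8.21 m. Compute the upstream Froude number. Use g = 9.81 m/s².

Fr₁ = 9.17

For a rectangular channel the momentum equation gives q² = ½·g·y₁·y₂·(y₁ + y₂) = ½×9.81×0.658×8.21×8.87 = 235.
q = √235 = 15.3 m²/s.
V₁ = q/y₁ = 23.3 m/s; Fr₁ = V₁/√(g·y₁) = 9.17.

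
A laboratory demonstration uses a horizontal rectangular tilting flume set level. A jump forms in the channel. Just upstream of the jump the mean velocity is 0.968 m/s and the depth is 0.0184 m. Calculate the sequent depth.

Fr₁ = V₁/√(g·y₁) = 0.968/√(9.81×0.0184) = 2.28.
Sequent-depth ratio: y₂/y₁ = ½[√(1 + 8Fr₁²) − 1] = ½[√42.53 − 1] = 2.76.
y₂ = 2.76 × 0.0184 = 0.0508 m.

y₂ = 0.0508 m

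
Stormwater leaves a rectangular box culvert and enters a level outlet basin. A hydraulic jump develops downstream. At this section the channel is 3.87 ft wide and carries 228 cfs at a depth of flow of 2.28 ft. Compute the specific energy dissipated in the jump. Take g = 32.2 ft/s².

q = Q/b = 228/3.87 = 58.9 ft²/s; V₁ = q/y₁ = 25.8 ft/s. Fr₁ = V₁/√(g·y₁) = 3.02.
Conjugate-depth relation: y₂/y₁ = ½[√(1 + 8Fr₁²) − 1] = ½[√73.76 − 1] = 3.79.
y₂ = 3.79 × 2.28 = 8.65 ft.
Head loss: ΔE = (y₂ − y₁)³/(4y₁y₂) = (8.65 − 2.28)³/(4×2.28×8.65) = 259/78.9 = 3.28 ft.

ΔE = 3.28 ft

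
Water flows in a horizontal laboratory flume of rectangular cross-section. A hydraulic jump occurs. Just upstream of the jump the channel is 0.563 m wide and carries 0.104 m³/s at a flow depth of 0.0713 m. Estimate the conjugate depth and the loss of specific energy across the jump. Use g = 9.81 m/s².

y₂ = 0.279 m; ΔE = 0.112 m

q = Q/b = 0.104/0.563 = 0.185 m²/s; V₁ = q/y₁ = 2.59 m/s. Fr₁ = V₁/√(g·y₁) = 3.10.
Bélanger equation: y₂/y₁ = ½[√(1 + 8Fr₁²) − 1] = ½[√77.77 − 1] = 3.91.
y₂ = 3.91 × 0.0713 = 0.279 m.
V₂ = q/y₂ = 0.185/0.279 = 0.663 m/s. E₁ = y₁ + V₁²/2g = 0.413 m; E₂ = y₂ + V₂²/2g = 0.301 m. ΔE = E₁ − E₂ = 0.112 m.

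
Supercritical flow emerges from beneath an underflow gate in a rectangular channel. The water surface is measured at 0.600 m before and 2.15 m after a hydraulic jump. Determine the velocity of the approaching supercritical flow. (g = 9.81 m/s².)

For a rectangular channel the momentum equation gives q² = ½·g·y₁·y₂·(y₁ + y₂) = ½×9.81×0.600×2.15×2.75 = 17.4.
q = √17.4 = 4.17 m²/s.
V₁ = q/y₁ = 4.17/0.600 = 6.95 m/s.

V₁ = 6.95 m/s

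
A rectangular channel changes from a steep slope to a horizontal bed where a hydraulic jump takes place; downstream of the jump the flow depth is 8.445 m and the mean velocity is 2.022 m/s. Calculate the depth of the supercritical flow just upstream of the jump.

Fr₂ = V₂/√(g·y₂) = 2.022/√(9.81×8.445) = 0.2222.
The Bélanger relation is symmetric: y₁/y₂ = ½[√(1 + 8Fr₂²) − 1] = ½[√1.3948 − 1] = 0.09051.
y₁ = 0.09051 × 8.445 = 0.7644 m.

y₁ = 0.7644 m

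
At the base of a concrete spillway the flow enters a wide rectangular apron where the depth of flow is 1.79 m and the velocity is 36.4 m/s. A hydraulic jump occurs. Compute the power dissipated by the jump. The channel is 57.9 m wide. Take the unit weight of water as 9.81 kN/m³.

Fr₁ = V₁/√(g·y₁) = 36.4/√(9.81×1.79) = 8.69.
From the momentum equation for a rectangular channel, y₂/y₁ = ½[√(1 + 8Fr₁²) − 1] = ½[√604.6 − 1] = 11.8.
y₂ = 11.8 × 1.79 = 21.1 m.
Head loss: ΔE = (y₂ − y₁)³/(4y₁y₂) = (21.1 − 1.79)³/(4×1.79×21.1) = 7214/151 = 47.7 m.
q = V₁·y₁ = 36.4 × 1.79 = 65.2 m²/s. Q = q·b = 65.2 × 57.9 = 3773 m³/s. P = γ·Q·ΔE = 9.81 × 3773 × 47.7 = 1766170 kW.

P = 1766170 kW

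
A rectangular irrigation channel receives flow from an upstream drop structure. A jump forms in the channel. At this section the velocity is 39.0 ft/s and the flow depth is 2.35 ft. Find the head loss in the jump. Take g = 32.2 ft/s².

Fr₁ = V₁/√(g·y₁) = 39.0/√(32.2×2.35) = 4.48.
Bélanger equation: y₂/y₁ = ½[√(1 + 8Fr₁²) − 1] = ½[√161.8 − 1] = 5.86.
y₂ = 5.86 × 2.35 = 13.8 ft.
q = V₁·y₁ = 39.0 × 2.35 = 91.7 ft²/s. V₂ = q/y₂ = 91.7/13.8 = 6.66 ft/s. E₁ = y₁ + V₁²/2g = 26.0 ft; E₂ = y₂ + V₂²/2g = 14.5 ft. ΔE = E₁ − E₂ = 11.5 ft.

ΔE = 11.5 ft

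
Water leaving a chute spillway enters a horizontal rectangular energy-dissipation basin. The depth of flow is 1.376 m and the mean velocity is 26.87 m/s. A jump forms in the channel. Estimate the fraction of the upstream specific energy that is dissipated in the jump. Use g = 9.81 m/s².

ΔE/E₁ = 0.635 (63.5%)

Fr₁ = V₁/√(g·y₁) = 26.87/√(9.81×1.376) = 7.313.
By Bélanger, y₂/y₁ = ½[√(1 + 8Fr₁²) − 1] = ½[√428.90 − 1] = 9.855.
y₂ = 9.855 × 1.376 = 13.56 m.
E₁ = y₁ + V₁²/2g = 38.18 m. ΔE = (y₂ − y₁)³/(4y₁y₂) = 24.24 m. ΔE/E₁ = 24.24/38.18 = 0.635.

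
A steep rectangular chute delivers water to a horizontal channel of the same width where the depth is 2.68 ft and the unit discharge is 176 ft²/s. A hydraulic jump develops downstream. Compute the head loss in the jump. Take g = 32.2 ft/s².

ΔE = 43.4 ft

V₁ = q/y₁ = 176/2.68 = 65.7 ft/s. Fr₁ = V₁/√(g·y₁) = 65.7/√(32.2×2.68) = 7.07.
Conjugate-depth relation: y₂/y₁ = ½[√(1 + 8Fr₁²) − 1] = ½[√400.8 − 1] = 9.51.
y₂ = 9.51 × 2.68 = 25.5 ft.
Head loss: ΔE = (y₂ − y₁)³/(4y₁y₂) = (25.5 − 2.68)³/(4×2.68×25.5) = 11864/273 = 43.4 ft.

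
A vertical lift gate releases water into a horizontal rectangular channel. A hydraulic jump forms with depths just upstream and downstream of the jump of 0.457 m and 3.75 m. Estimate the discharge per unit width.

q = 5.95 m²/s

For a rectangular channel the momentum equation gives q² = ½·g·y₁·y₂·(y₁ + y₂) = ½×9.81×0.457×3.75×4.21 = 35.4.
q = √35.4 = 5.95 m²/s.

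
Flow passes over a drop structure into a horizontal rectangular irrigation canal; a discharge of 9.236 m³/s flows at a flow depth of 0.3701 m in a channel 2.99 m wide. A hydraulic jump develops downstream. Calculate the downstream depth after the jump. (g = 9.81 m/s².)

q = Q/b = 9.236/2.99 = 3.089 m²/s; V₁ = q/y₁ = 8.346 m/s. Fr₁ = V₁/√(g·y₁) = 4.380.
Bélanger equation: y₂/y₁ = ½[√(1 + 8Fr₁²) − 1] = ½[√154.49 − 1] = 5.715.
y₂ = 5.715 × 0.3701 = 2.115 m.

y₂ = 2.115 m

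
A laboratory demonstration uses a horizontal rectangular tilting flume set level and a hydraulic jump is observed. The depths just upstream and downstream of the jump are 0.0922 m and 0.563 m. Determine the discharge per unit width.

For a rectangular channel the momentum equation gives q² = ½·g·y₁·y₂·(y₁ + y₂) = ½×9.81×0.0922×0.563×0.655 = 0.167.
q = √0.167 = 0.408 m²/s.

q = 0.408 m²/s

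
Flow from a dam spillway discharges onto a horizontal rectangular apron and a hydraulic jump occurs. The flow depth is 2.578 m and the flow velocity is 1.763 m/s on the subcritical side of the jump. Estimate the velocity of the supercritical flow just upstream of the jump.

Fr₂ = V₂/√(g·y₂) = 1.763/√(9.81×2.578) = 0.3506.
The Bélanger relation is symmetric: y₁/y₂ = ½[√(1 + 8Fr₂²) − 1] = ½[√1.9832 − 1] = 0.2041.
y₁ = 0.2041 × 2.578 = 0.5262 m.
V₁ = q/y₁ = 4.545/0.5262 = 8.637 m/s.

V₁ = 8.637 m/s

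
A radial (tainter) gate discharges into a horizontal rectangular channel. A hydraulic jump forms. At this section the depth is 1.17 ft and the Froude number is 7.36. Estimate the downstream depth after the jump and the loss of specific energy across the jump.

Fr₁ = 7.36 (given).
By Bélanger, y₂/y₁ = ½[√(1 + 8Fr₁²) − 1] = ½[√434.4 − 1] = 9.92.
y₂ = 9.92 × 1.17 = 11.6 ft.
Head loss: ΔE = (y₂ − y₁)³/(4y₁y₂) = (11.6 − 1.17)³/(4×1.17×11.6) = 1137/54.3 = 20.9 ft.

y₂ = 11.6 ft; ΔE = 20.9 ft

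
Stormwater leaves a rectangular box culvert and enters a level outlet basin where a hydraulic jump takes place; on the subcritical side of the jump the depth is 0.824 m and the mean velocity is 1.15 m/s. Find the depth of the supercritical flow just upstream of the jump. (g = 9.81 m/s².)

y₁ = 0.214 m

Fr₂ = V₂/√(g·y₂) = 1.15/√(9.81×0.824) = 0.404.
The Bélanger relation is symmetric: y₁/y₂ = ½[√(1 + 8Fr₂²) − 1] = ½[√2.309 − 1] = 0.260.
y₁ = 0.260 × 0.824 = 0.214 m.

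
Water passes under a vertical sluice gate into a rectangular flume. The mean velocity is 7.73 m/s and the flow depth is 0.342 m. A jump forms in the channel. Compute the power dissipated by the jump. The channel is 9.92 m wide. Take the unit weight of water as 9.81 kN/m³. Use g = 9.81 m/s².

P = 363 kW

Fr₁ = V₁/√(g·y₁) = 7.73/√(9.81×0.342) = 4.22.
By Bélanger, y₂/y₁ = ½[√(1 + 8Fr₁²) − 1] = ½[√143.5 − 1] = 5.49.
y₂ = 5.49 × 0.342 = 1.88 m.
Head loss: ΔE = (y₂ − y₁)³/(4y₁y₂) = (1.88 − 0.342)³/(4×0.342×1.88) = 3.62/2.57 = 1.41 m.
q = V₁·y₁ = 7.73 × 0.342 = 2.64 m²/s. Q = q·b = 2.64 × 9.92 = 26.2 m³/s. P = γ·Q·ΔE = 9.81 × 26.2 × 1.41 = 363 kW.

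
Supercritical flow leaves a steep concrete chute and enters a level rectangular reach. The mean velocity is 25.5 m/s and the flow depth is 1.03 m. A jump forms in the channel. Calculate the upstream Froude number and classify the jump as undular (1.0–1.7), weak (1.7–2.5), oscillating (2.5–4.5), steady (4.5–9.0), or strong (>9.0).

Fr₁ = 8.02; steady jump

Fr₁ = V₁/√(g·y₁) = 25.5/√(9.81×1.03) = 8.02.
Fr₁ = 8.02 lies in the steady range.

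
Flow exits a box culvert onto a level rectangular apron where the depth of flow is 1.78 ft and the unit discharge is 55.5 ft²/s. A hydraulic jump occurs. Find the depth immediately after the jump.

V₁ = q/y₁ = 55.5/1.78 = 31.2 ft/s. Fr₁ = V₁/√(g·y₁) = 31.2/√(32.2×1.78) = 4.12.
By Bélanger, y₂/y₁ = ½[√(1 + 8Fr₁²) − 1] = ½[√136.7 − 1] = 5.35.
y₂ = 5.35 × 1.78 = 9.52 ft.

y₂ = 9.52 ft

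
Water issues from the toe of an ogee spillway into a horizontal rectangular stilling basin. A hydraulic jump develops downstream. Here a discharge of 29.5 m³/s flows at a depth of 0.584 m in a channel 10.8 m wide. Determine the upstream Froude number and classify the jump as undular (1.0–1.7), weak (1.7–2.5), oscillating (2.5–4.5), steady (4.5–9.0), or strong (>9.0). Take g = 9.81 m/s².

q = Q/b = 29.5/10.8 = 2.73 m²/s; V₁ = q/y₁ = 4.68 m/s. Fr₁ = V₁/√(g·y₁) = 1.95.
Fr₁ = 1.95 lies in the weak range.

Fr₁ = 1.95; weak jump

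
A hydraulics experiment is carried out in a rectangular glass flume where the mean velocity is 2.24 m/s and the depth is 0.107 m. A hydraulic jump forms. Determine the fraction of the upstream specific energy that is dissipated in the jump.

ΔE/E₁ = 0.122 (12.2%)

Fr₁ = V₁/√(g·y₁) = 2.24/√(9.81×0.107) = 2.19.
Sequent-depth ratio: y₂/y₁ = ½[√(1 + 8Fr₁²) − 1] = ½[√39.24 − 1] = 2.63.
y₂ = 2.63 × 0.107 = 0.282 m.
E₁ = y₁ + V₁²/2g = 0.363 m. ΔE = (y₂ − y₁)³/(4y₁y₂) = 0.0442 m. ΔE/E₁ = 0.0442/0.363 = 0.122.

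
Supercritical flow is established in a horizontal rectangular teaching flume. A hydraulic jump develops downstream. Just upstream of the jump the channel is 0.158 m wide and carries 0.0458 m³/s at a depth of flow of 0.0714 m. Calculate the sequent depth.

q = Q/b = 0.0458/0.158 = 0.290 m²/s; V₁ = q/y₁ = 4.06 m/s. Fr₁ = V₁/√(g·y₁) = 4.85.
From the momentum equation for a rectangular channel, y₂/y₁ = ½[√(1 + 8Fr₁²) − 1] = ½[√189.3 − 1] = 6.38.
y₂ = 6.38 × 0.0714 = 0.455 m.

y₂ = 0.455 m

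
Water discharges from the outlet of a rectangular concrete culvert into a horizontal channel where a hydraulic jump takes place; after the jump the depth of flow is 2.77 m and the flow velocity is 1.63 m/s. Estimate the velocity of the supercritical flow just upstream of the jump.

Fr₂ = V₂/√(g·y₂) = 1.63/√(9.81×2.77) = 0.313.
Since the conjugate-depth ratio holds either way, y₁/y₂ = ½[√(1 + 8Fr₂²) − 1] = ½[√1.782 − 1] = 0.167.
y₁ = 0.167 × 2.77 = 0.464 m.
V₁ = q/y₁ = 4.52/0.464 = 9.73 m/s.

V₁ = 9.73 m/s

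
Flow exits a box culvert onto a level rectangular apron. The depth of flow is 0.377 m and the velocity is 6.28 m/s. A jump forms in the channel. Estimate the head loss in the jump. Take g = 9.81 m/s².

Fr₁ = V₁/√(g·y₁) = 6.28/√(9.81×0.377) = 3.27.
From the momentum equation for a rectangular channel, y₂/y₁ = ½[√(1 + 8Fr₁²) − 1] = ½[√86.31 − 1] = 4.15.
y₂ = 4.15 × 0.377 = 1.56 m.
Head loss: ΔE = (y₂ − y₁)³/(4y₁y₂) = (1.56 − 0.377)³/(4×0.377×1.56) = 1.67/2.36 = 0.707 m.

ΔE = 0.707 m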